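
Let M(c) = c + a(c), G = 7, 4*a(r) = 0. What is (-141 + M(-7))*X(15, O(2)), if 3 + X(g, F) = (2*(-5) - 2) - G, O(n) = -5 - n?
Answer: 3256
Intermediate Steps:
a(r) = 0 (a(r) = (1/4)*0 = 0)
M(c) = c (M(c) = c + 0 = c)
X(g, F) = -22 (X(g, F) = -3 + ((2*(-5) - 2) - 1*7) = -3 + ((-10 - 2) - 7) = -3 + (-12 - 7) = -3 - 19 = -22)
(-141 + M(-7))*X(15, O(2)) = (-141 - 7)*(-22) = -148*(-22) = 3256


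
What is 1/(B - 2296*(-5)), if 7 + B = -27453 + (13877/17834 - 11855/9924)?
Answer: -88492308/1414143935201 ≈ -6.2577e-5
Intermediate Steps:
B = -2430035631041/88492308 (B = -7 + (-27453 + (13877/17834 - 11855/9924)) = -7 + (-27453 - 36853361/88492308) = -7 - 2429416184885/88492308 = -2430035631041/88492308 ≈ -27460.)
1/(B - 2296*(-5)) = 1/(-2430035631041/88492308 - 2296*(-5)) = 1/(-2430035631041/88492308 + 11480) = 1/(-1414143935201/88492308) = -88492308/1414143935201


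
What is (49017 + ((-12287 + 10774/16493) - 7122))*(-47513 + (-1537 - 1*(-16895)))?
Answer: -15702428581290/16493 ≈ -9.5207e+8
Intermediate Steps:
(49017 + ((-12287 + 10774/16493) - 7122))*(-47513 + (-1537 - 1*(-16895))) = (49017 + ((-12287 + 10774*(1/16493)) - 7122))*(-47513 + (-1537 + 16895)) = (49017 + ((-12287 + 10774/16493) - 7122))*(-47513 + 15358) = (49017 + (-202638717/16493 - 7122))*(-32155) = (49017 - 320101863/16493)*(-32155) = (488335518/16493)*(-32155) = -15702428581290/16493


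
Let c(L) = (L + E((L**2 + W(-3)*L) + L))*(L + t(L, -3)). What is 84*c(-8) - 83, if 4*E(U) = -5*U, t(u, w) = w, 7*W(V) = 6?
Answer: 64069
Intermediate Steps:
W(V) = 6/7 (W(V) = (1/7)*6 = 6/7)
E(U) = -5*U/4 (E(U) = (-5*U)/4 = -5*U/4)
c(L) = (-3 + L)*(-37*L/28 - 5*L**2/4) (c(L) = (L - 5*((L**2 + 6*L/7) + L)/4)*(L - 3) = (L - 5*(L**2 + 13*L/7)/4)*(-3 + L) = (L + (-65*L/28 - 5*L**2/4))*(-3 + L) = (-37*L/28 - 5*L**2/4)*(-3 + L) = (-3 + L)*(-37*L/28 - 5*L**2/4))
84*c(-8) - 83 = 84*((1/28)*(-8)*(111 - 35*(-8)**2 + 68*(-8))) - 83 = 84*((1/28)*(-8)*(111 - 35*64 - 544)) - 83 = 84*((1/28)*(-8)*(111 - 2240 - 544)) - 83 = 84*((1/28)*(-8)*(-2673)) - 83 = 84*(5346/7) - 83 = 64152 - 83 = 64069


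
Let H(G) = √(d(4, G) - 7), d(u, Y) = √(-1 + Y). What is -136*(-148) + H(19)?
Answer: 20128 + √(-7 + 3*√2) ≈ 20128.0 + 1.6605*I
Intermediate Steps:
H(G) = √(-7 + √(-1 + G)) (H(G) = √(√(-1 + G) - 7) = √(-7 + √(-1 + G)))
-136*(-148) + H(19) = -136*(-148) + √(-7 + √(-1 + 19)) = 20128 + √(-7 + √18) = 20128 + √(-7 + 3*√2)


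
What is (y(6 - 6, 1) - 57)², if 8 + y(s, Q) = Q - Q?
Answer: 4225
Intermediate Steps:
y(s, Q) = -8 (y(s, Q) = -8 + (Q - Q) = -8 + 0 = -8)
(y(6 - 6, 1) - 57)² = (-8 - 57)² = (-65)² = 4225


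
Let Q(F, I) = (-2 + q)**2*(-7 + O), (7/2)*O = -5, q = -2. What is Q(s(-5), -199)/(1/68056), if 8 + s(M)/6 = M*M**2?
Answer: -64244864/7 ≈ -9.1778e+6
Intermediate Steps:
s(M) = -48 + 6*M**3 (s(M) = -48 + 6*(M*M**2) = -48 + 6*M**3)
O = -10/7 (O = (2/7)*(-5) = -10/7 ≈ -1.4286)
Q(F, I) = -944/7 (Q(F, I) = (-2 - 2)**2*(-7 - 10/7) = (-4)**2*(-59/7) = 16*(-59/7) = -944/7)
Q(s(-5), -199)/(1/68056) = -944/(7*(1/68056)) = -944/(7*1/68056) = -944/7*68056 = -64244864/7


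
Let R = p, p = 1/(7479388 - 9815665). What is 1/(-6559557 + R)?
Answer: -2336277/15324942149290 ≈ -1.5245e-7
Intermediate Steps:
p = -1/2336277 (p = 1/(-2336277) = -1/2336277 ≈ -4.2803e-7)
R = -1/2336277 ≈ -4.2803e-7
1/(-6559557 + R) = 1/(-6559557 - 1/2336277) = 1/(-15324942149290/2336277) = -2336277/15324942149290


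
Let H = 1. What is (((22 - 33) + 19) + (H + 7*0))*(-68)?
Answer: -612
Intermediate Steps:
(((22 - 33) + 19) + (H + 7*0))*(-68) = (((22 - 33) + 19) + (1 + 7*0))*(-68) = ((-11 + 19) + (1 + 0))*(-68) = (8 + 1)*(-68) = 9*(-68) = -612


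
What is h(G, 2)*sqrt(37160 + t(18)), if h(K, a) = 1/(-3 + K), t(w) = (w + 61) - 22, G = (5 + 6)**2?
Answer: sqrt(37217)/118 ≈ 1.6349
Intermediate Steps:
G = 121 (G = 11**2 = 121)
t(w) = 39 + w (t(w) = (61 + w) - 22 = 39 + w)
h(G, 2)*sqrt(37160 + t(18)) = sqrt(37160 + (39 + 18))/(-3 + 121) = sqrt(37160 + 57)/118 = sqrt(37217)/118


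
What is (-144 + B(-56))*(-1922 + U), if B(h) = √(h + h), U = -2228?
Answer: 597600 - 16600*I*√7 ≈ 5.976e+5 - 43920.0*I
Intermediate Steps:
B(h) = √2*√h (B(h) = √(2*h) = √2*√h)
(-144 + B(-56))*(-1922 + U) = (-144 + √2*√(-56))*(-1922 - 2228) = (-144 + √2*(2*I*√14))*(-4150) = (-144 + 4*I*√7)*(-4150) = 597600 - 16600*I*√7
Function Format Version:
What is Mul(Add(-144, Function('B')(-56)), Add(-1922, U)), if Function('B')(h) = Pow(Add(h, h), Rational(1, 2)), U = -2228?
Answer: Add(597600, Mul(-16600, I, Pow(7, Rational(1, 2)))) ≈ Add(5.9760e+5, Mul(-43920., I))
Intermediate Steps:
Function('B')(h) = Mul(Pow(2, Rational(1, 2)), Pow(h, Rational(1, 2))) (Function('B')(h) = Pow(Mul(2, h), Rational(1, 2)) = Mul(Pow(2, Rational(1, 2)), Pow(h, Rational(1, 2))))
Mul(Add(-144, Function('B')(-56)), Add(-1922, U)) = Mul(Add(-144, Mul(Pow(2, Rational(1, 2)), Pow(-56, Rational(1, 2)))), Add(-1922, -2228)) = Mul(Add(-144, Mul(Pow(2, Rational(1, 2)), Mul(2, I, Pow(14, Rational(1, 2))))), -4150) = Mul(Add(-144, Mul(4, I, Pow(7, Rational(1, 2)))), -4150) = Add(597600, Mul(-16600, I, Pow(7, Rational(1, 2))))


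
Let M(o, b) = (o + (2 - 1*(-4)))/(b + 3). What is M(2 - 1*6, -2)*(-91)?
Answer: -182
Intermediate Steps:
M(o, b) = (6 + o)/(3 + b) (M(o, b) = (o + (2 + 4))/(3 + b) = (o + 6)/(3 + b) = (6 + o)/(3 + b))
M(2 - 1*6, -2)*(-91) = ((6 + (2 - 1*6))/(3 - 2))*(-91) = ((6 + (2 - 6))/1)*(-91) = (1*(6 - 4))*(-91) = (1*2)*(-91) = 2*(-91) = -182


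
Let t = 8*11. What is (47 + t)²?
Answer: 18225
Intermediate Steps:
t = 88
(47 + t)² = (47 + 88)² = 135² = 18225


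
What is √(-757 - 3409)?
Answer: I*√4166 ≈ 64.545*I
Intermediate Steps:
√(-757 - 3409) = √(-4166) = I*√4166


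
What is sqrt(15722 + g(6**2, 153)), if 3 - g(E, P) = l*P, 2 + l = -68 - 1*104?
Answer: sqrt(42347) ≈ 205.78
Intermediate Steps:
l = -174 (l = -2 + (-68 - 1*104) = -2 + (-68 - 104) = -2 - 172 = -174)
g(E, P) = 3 + 174*P (g(E, P) = 3 - (-174)*P = 3 + 174*P)
sqrt(15722 + g(6**2, 153)) = sqrt(15722 + (3 + 174*153)) = sqrt(15722 + (3 + 26622)) = sqrt(15722 + 26625) = sqrt(42347)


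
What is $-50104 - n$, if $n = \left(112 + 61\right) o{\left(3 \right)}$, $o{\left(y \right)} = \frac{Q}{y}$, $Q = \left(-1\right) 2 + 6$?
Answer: $- \frac{151004}{3} \approx -50335.0$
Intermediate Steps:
$Q = 4$ ($Q = -2 + 6 = 4$)
$o{\left(y \right)} = \frac{4}{y}$
$n = \frac{692}{3}$ ($n = \left(112 + 61\right) \frac{4}{3} = 173 \cdot 4 \cdot \frac{1}{3} = 173 \cdot \frac{4}{3} = \frac{692}{3} \approx 230.67$)
$-50104 - n = -50104 - \frac{692}{3} = - \frac{151004}{3}$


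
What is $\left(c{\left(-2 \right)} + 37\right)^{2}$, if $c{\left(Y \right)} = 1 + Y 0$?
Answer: $1444$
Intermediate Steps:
$c{\left(Y \right)} = 1$ ($c{\left(Y \right)} = 1 + 0 = 1$)
$\left(c{\left(-2 \right)} + 37\right)^{2} = \left(1 + 37\right)^{2} = 38^{2} = 1444$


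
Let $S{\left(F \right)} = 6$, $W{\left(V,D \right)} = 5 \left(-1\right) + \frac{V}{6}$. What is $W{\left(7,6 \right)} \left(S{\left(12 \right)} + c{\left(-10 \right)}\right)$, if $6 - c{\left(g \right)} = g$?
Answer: $- \frac{253}{3} \approx -84.333$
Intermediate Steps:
$c{\left(g \right)} = 6 - g$
$W{\left(V,D \right)} = -5 + \frac{V}{6}$ ($W{\left(V,D \right)} = -5 + V \frac{1}{6} = -5 + \frac{V}{6}$)
$W{\left(7,6 \right)} \left(S{\left(12 \right)} + c{\left(-10 \right)}\right) = \left(-5 + \frac{1}{6} \cdot 7\right) \left(6 + \left(6 - -10\right)\right) = \left(-5 + \frac{7}{6}\right) \left(6 + \left(6 + 10\right)\right) = - \frac{23 \left(6 + 16\right)}{6} = \left(- \frac{23}{6}\right) 22 = - \frac{253}{3}$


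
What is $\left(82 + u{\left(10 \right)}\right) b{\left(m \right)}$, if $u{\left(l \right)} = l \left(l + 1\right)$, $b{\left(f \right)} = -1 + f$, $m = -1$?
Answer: $-384$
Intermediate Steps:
$u{\left(l \right)} = l \left(1 + l\right)$
$\left(82 + u{\left(10 \right)}\right) b{\left(m \right)} = \left(82 + 10 \left(1 + 10\right)\right) \left(-1 - 1\right) = \left(82 + 10 \cdot 11\right) \left(-2\right) = \left(82 + 110\right) \left(-2\right) = 192 \left(-2\right) = -384$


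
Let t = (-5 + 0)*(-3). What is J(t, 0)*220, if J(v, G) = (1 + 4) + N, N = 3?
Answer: 1760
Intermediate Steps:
t = 15 (t = -5*(-3) = 15)
J(v, G) = 8 (J(v, G) = (1 + 4) + 3 = 5 + 3 = 8)
J(t, 0)*220 = 8*220 = 1760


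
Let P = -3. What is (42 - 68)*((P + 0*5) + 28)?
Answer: -650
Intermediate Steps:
(42 - 68)*((P + 0*5) + 28) = (42 - 68)*((-3 + 0*5) + 28) = -26*((-3 + 0) + 28) = -26*(-3 + 28) = -26*25 = -650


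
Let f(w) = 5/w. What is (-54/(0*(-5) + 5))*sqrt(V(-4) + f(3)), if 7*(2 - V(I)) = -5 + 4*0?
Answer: -36*sqrt(483)/35 ≈ -22.605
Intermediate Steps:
V(I) = 19/7 (V(I) = 2 - (-5 + 4*0)/7 = 2 - (-5 + 0)/7 = 2 - 1/7*(-5) = 2 + 5/7 = 19/7)
(-54/(0*(-5) + 5))*sqrt(V(-4) + f(3)) = (-54/(0*(-5) + 5))*sqrt(19/7 + 5/3) = (-54/(0 + 5))*sqrt(19/7 + 5*(1/3)) = (-54/5)*sqrt(19/7 + 5/3) = (-54/5)*sqrt(92/21) = (-6*9/5)*(2*sqrt(483)/21) = -36*sqrt(483)/35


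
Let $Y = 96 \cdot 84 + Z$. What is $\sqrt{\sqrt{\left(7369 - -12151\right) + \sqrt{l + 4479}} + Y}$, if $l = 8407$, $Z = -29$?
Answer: $\sqrt{8035 + \sqrt{19520 + \sqrt{12886}}} \approx 90.416$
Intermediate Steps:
$Y = 8035$ ($Y = 96 \cdot 84 - 29 = 8064 - 29 = 8035$)
$\sqrt{\sqrt{\left(7369 - -12151\right) + \sqrt{l + 4479}} + Y} = \sqrt{\sqrt{\left(7369 - -12151\right) + \sqrt{8407 + 4479}} + 8035} = \sqrt{\sqrt{\left(7369 + 12151\right) + \sqrt{12886}} + 8035} = \sqrt{\sqrt{19520 + \sqrt{12886}} + 8035} = \sqrt{8035 + \sqrt{19520 + \sqrt{12886}}}$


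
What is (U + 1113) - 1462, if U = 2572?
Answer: 2223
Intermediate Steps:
(U + 1113) - 1462 = (2572 + 1113) - 1462 = 3685 - 1462 = 2223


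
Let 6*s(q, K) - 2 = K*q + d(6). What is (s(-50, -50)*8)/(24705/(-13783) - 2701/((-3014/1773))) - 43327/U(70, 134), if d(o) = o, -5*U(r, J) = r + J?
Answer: 433673005874419/407570831532 ≈ 1064.0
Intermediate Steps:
U(r, J) = -J/5 - r/5 (U(r, J) = -(r + J)/5 = -(J + r)/5 = -J/5 - r/5)
s(q, K) = 4/3 + K*q/6 (s(q, K) = 1/3 + (K*q + 6)/6 = 1/3 + (6 + K*q)/6 = 1/3 + (1 + K*q/6) = 4/3 + K*q/6)
(s(-50, -50)*8)/(24705/(-13783) - 2701/((-3014/1773))) - 43327/U(70, 134) = ((4/3 + (1/6)*(-50)*(-50))*8)/(24705/(-13783) - 2701/((-3014/1773))) - 43327/(-1/5*134 - 1/5*70) = ((4/3 + 1250/3)*8)/(24705*(-1/13783) - 2701/((-3014*1/1773))) - 43327/(-134/5 - 14) = (418*8)/(-24705/13783 - 2701/(-3014/1773)) - 43327/(-204/5) = 3344/(-24705/13783 - 2701*(-1773/3014)) - 43327*(-5/204) = 3344/(-24705/13783 + 4788873/3014) + 216635/204 = 3344/(5993688699/3776542) + 216635/204 = 3344*(3776542/5993688699) + 216635/204 = 12628756448/5993688699 + 216635/204 = 433673005874419/407570831532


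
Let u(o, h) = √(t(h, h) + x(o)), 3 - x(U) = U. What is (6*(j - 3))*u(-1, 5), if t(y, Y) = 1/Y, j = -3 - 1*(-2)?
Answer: -24*√105/5 ≈ -49.185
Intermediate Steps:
j = -1 (j = -3 + 2 = -1)
x(U) = 3 - U
u(o, h) = √(3 + 1/h - o) (u(o, h) = √(1/h + (3 - o)) = √(3 + 1/h - o))
(6*(j - 3))*u(-1, 5) = (6*(-1 - 3))*√(3 + 1/5 - 1*(-1)) = (6*(-4))*√(3 + ⅕ + 1) = -24*√105/5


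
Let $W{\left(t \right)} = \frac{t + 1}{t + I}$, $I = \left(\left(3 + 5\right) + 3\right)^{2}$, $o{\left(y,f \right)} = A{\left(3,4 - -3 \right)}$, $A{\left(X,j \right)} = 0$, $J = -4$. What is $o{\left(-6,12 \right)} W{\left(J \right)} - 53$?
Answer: $-53$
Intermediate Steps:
$o{\left(y,f \right)} = 0$
$I = 121$ ($I = \left(8 + 3\right)^{2} = 11^{2} = 121$)
$W{\left(t \right)} = \frac{1 + t}{121 + t}$ ($W{\left(t \right)} = \frac{t + 1}{t + 121} = \frac{1 + t}{121 + t}$)
$o{\left(-6,12 \right)} W{\left(J \right)} - 53 = 0 \frac{1 - 4}{121 - 4} - 53 = 0 \cdot \frac{1}{117} \left(-3\right) - 53 = 0 \left(- \frac{1}{39}\right) - 53 = 0 - 53 = -53$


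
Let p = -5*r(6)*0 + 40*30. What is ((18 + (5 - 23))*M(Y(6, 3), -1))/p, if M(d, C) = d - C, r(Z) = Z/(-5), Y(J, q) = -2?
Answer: 0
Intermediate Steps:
r(Z) = -Z/5 (r(Z) = Z*(-⅕) = -Z/5)
p = 1200 (p = -(-1)*6*0 + 40*30 = -5*(-6/5)*0 + 1200 = 6*0 + 1200 = 0 + 1200 = 1200)
((18 + (5 - 23))*M(Y(6, 3), -1))/p = ((18 + (5 - 23))*(-2 - 1*(-1)))/1200 = ((18 - 18)*(-2 + 1))*(1/1200) = (0*(-1))*(1/1200) = 0*(1/1200) = 0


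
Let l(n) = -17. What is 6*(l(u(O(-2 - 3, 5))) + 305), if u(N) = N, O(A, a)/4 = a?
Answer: 1728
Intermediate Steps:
O(A, a) = 4*a
6*(l(u(O(-2 - 3, 5))) + 305) = 6*(-17 + 305) = 6*288 = 1728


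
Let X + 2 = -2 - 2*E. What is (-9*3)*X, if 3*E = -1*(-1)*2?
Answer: 144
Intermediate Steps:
E = ⅔ (E = (-1*(-1)*2)/3 = (1*2)/3 = (⅓)*2 = ⅔ ≈ 0.66667)
X = -16/3 (X = -2 + (-2 - 2*⅔) = -2 + (-2 - 4/3) = -2 - 10/3 = -16/3 ≈ -5.3333)
(-9*3)*X = -9*3*(-16/3) = -27*(-16/3) = 144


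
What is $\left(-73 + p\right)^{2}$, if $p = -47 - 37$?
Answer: $24649$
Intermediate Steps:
$p = -84$ ($p = -47 - 37 = -84$)
$\left(-73 + p\right)^{2} = \left(-73 - 84\right)^{2} = \left(-157\right)^{2} = 24649$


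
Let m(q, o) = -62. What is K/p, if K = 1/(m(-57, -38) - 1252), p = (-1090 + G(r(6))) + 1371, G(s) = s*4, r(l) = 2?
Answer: -1/379746 ≈ -2.6333e-6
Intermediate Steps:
G(s) = 4*s
p = 289 (p = (-1090 + 4*2) + 1371 = (-1090 + 8) + 1371 = -1082 + 1371 = 289)
K = -1/1314 (K = 1/(-62 - 1252) = 1/(-1314) = -1/1314 ≈ -0.00076103)
K/p = -1/1314/289 = -1/1314*1/289 = -1/379746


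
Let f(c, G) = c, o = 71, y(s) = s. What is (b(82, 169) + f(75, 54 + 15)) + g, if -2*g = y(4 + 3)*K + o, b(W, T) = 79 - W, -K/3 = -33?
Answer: -310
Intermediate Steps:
K = 99 (K = -3*(-33) = 99)
g = -382 (g = -((4 + 3)*99 + 71)/2 = -(7*99 + 71)/2 = -(693 + 71)/2 = -½*764 = -382)
(b(82, 169) + f(75, 54 + 15)) + g = ((79 - 1*82) + 75) - 382 = ((79 - 82) + 75) - 382 = (-3 + 75) - 382 = 72 - 382 = -310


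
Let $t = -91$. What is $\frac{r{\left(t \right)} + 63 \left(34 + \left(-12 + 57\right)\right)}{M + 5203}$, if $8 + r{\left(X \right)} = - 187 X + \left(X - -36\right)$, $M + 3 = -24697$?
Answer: $- \frac{21931}{19497} \approx -1.1248$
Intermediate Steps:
$M = -24700$ ($M = -3 - 24697 = -24700$)
$r{\left(X \right)} = 28 - 186 X$ ($r{\left(X \right)} = -8 - \left(-36 + 186 X\right) = 28 - 186 X$)
$\frac{r{\left(t \right)} + 63 \left(34 + \left(-12 + 57\right)\right)}{M + 5203} = \frac{\left(28 - -16926\right) + 63 \left(34 + \left(-12 + 57\right)\right)}{-24700 + 5203} = \frac{\left(28 + 16926\right) + 63 \left(34 + 45\right)}{-19497} = \left(16954 + 63 \cdot 79\right) \left(- \frac{1}{19497}\right) = \left(16954 + 4977\right) \left(- \frac{1}{19497}\right) = 21931 \left(- \frac{1}{19497}\right) = - \frac{21931}{19497}$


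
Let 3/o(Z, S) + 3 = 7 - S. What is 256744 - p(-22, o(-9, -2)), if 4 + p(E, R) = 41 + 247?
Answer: 256460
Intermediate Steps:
o(Z, S) = 3/(4 - S) (o(Z, S) = 3/(-3 + (7 - S)) = 3/(4 - S))
p(E, R) = 284 (p(E, R) = -4 + (41 + 247) = -4 + 288 = 284)
256744 - p(-22, o(-9, -2)) = 256744 - 1*284 = 256744 - 284 = 256460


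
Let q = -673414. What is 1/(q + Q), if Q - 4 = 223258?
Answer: -1/450152 ≈ -2.2215e-6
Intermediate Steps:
Q = 223262 (Q = 4 + 223258 = 223262)
1/(q + Q) = 1/(-673414 + 223262) = 1/(-450152) = -1/450152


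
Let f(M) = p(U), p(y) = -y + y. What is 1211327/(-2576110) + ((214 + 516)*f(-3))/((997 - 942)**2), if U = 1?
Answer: -1211327/2576110 ≈ -0.47022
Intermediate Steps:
p(y) = 0
f(M) = 0
1211327/(-2576110) + ((214 + 516)*f(-3))/((997 - 942)**2) = 1211327/(-2576110) + ((214 + 516)*0)/((997 - 942)**2) = 1211327*(-1/2576110) + (730*0)/(55**2) = -1211327/2576110 + 0/3025 = -1211327/2576110 + 0*(1/3025) = -1211327/2576110 + 0 = -1211327/2576110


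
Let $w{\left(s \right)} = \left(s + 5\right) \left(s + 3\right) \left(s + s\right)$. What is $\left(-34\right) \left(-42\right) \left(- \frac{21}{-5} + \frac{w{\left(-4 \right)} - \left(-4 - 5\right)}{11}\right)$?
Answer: $\frac{451248}{55} \approx 8204.5$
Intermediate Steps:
$w{\left(s \right)} = 2 s \left(3 + s\right) \left(5 + s\right)$ ($w{\left(s \right)} = \left(5 + s\right) \left(3 + s\right) 2 s = \left(3 + s\right) \left(5 + s\right) 2 s = 2 s \left(3 + s\right) \left(5 + s\right)$)
$\left(-34\right) \left(-42\right) \left(- \frac{21}{-5} + \frac{w{\left(-4 \right)} - \left(-4 - 5\right)}{11}\right) = \left(-34\right) \left(-42\right) \left(- \frac{21}{-5} + \frac{2 \left(-4\right) \left(15 + \left(-4\right)^{2} + 8 \left(-4\right)\right) - \left(-4 - 5\right)}{11}\right) = 1428 \left(\left(-21\right) \left(- \frac{1}{5}\right) + \left(2 \left(-4\right) \left(15 + 16 - 32\right) - \left(-4 - 5\right)\right) \frac{1}{11}\right) = 1428 \left(\frac{21}{5} + \left(2 \left(-4\right) \left(-1\right) - -9\right) \frac{1}{11}\right) = 1428 \left(\frac{21}{5} + \left(8 + 9\right) \frac{1}{11}\right) = 1428 \left(\frac{21}{5} + 17 \cdot \frac{1}{11}\right) = 1428 \left(\frac{21}{5} + \frac{17}{11}\right) = 1428 \cdot \frac{316}{55} = \frac{451248}{55}$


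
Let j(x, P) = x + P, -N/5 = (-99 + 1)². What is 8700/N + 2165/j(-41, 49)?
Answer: 5194685/19208 ≈ 270.44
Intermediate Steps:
N = -48020 (N = -5*(-99 + 1)² = -5*(-98)² = -5*9604 = -48020)
j(x, P) = P + x
8700/N + 2165/j(-41, 49) = 8700/(-48020) + 2165/(49 - 41) = 8700*(-1/48020) + 2165/8 = -435/2401 + 2165*(⅛) = -435/2401 + 2165/8 = 5194685/19208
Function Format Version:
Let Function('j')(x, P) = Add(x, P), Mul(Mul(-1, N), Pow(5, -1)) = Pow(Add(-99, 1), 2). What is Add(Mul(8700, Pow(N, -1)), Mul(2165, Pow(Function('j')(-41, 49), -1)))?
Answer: Rational(5194685, 19208) ≈ 270.44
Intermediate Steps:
N = -48020 (N = Mul(-5, Pow(Add(-99, 1), 2)) = Mul(-5, Pow(-98, 2)) = Mul(-5, 9604) = -48020)
Function('j')(x, P) = Add(P, x)
Add(Mul(8700, Pow(N, -1)), Mul(2165, Pow(Function('j')(-41, 49), -1))) = Add(Mul(8700, Pow(-48020, -1)), Mul(2165, Pow(Add(49, -41), -1))) = Add(Mul(8700, Rational(-1, 48020)), Mul(2165, Pow(8, -1))) = Add(Rational(-435, 2401), Mul(2165, Rational(1, 8))) = Add(Rational(-435, 2401), Rational(2165, 8)) = Rational(5194685, 19208)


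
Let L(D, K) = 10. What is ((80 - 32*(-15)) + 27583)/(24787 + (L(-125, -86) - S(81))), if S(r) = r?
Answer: 28143/24716 ≈ 1.1387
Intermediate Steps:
((80 - 32*(-15)) + 27583)/(24787 + (L(-125, -86) - S(81))) = ((80 - 32*(-15)) + 27583)/(24787 + (10 - 1*81)) = ((80 + 480) + 27583)/(24787 + (10 - 81)) = (560 + 27583)/(24787 - 71) = 28143/24716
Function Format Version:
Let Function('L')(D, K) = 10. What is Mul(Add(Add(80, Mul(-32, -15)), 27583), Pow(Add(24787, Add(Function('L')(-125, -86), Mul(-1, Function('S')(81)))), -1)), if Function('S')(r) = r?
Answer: Rational(28143, 24716) ≈ 1.1387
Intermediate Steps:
Mul(Add(Add(80, Mul(-32, -15)), 27583), Pow(Add(24787, Add(Function('L')(-125, -86), Mul(-1, Function('S')(81)))), -1)) = Mul(Add(Add(80, Mul(-32, -15)), 27583), Pow(Add(24787, Add(10, Mul(-1, 81))), -1)) = Mul(Add(Add(80, 480), 27583), Pow(Add(24787, Add(10, -81)), -1)) = Mul(Add(560, 27583), Pow(Add(24787, -71), -1)) = Mul(28143, Pow(24716, -1)) = Mul(28143, Rational(1, 24716)) = Rational(28143, 24716)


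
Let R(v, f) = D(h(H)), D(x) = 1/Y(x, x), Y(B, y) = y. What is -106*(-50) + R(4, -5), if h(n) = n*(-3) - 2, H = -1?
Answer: 5301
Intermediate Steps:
h(n) = -2 - 3*n (h(n) = -3*n - 2 = -2 - 3*n)
D(x) = 1/x
R(v, f) = 1 (R(v, f) = 1/(-2 - 3*(-1)) = 1/(-2 + 3) = 1/1 = 1)
-106*(-50) + R(4, -5) = -106*(-50) + 1 = 5300 + 1 = 5301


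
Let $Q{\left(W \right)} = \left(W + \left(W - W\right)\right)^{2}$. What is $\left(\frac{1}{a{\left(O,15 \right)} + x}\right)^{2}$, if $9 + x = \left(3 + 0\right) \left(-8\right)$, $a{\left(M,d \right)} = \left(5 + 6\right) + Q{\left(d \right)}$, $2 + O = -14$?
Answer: $\frac{1}{41209} \approx 2.4267 \cdot 10^{-5}$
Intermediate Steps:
$O = -16$ ($O = -2 - 14 = -16$)
$Q{\left(W \right)} = W^{2}$ ($Q{\left(W \right)} = \left(W + 0\right)^{2} = W^{2}$)
$a{\left(M,d \right)} = 11 + d^{2}$ ($a{\left(M,d \right)} = \left(5 + 6\right) + d^{2} = 11 + d^{2}$)
$x = -33$ ($x = -9 + \left(3 + 0\right) \left(-8\right) = -9 + 3 \left(-8\right) = -9 - 24 = -33$)
$\left(\frac{1}{a{\left(O,15 \right)} + x}\right)^{2} = \left(\frac{1}{\left(11 + 15^{2}\right) - 33}\right)^{2} = \left(\frac{1}{\left(11 + 225\right) - 33}\right)^{2} = \left(\frac{1}{236 - 33}\right)^{2} = \left(\frac{1}{203}\right)^{2} = \frac{1}{41209}$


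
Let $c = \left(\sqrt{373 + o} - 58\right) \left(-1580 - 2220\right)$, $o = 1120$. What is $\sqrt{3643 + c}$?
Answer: $\sqrt{224043 - 3800 \sqrt{1493}} \approx 277.87$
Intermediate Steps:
$c = 220400 - 3800 \sqrt{1493}$ ($c = \left(\sqrt{373 + 1120} - 58\right) \left(-1580 - 2220\right) = \left(\sqrt{1493} - 58\right) \left(-3800\right) = \left(-58 + \sqrt{1493}\right) \left(-3800\right) = 220400 - 3800 \sqrt{1493} \approx 73571.0$)
$\sqrt{3643 + c} = \sqrt{3643 + \left(220400 - 3800 \sqrt{1493}\right)} = \sqrt{224043 - 3800 \sqrt{1493}}$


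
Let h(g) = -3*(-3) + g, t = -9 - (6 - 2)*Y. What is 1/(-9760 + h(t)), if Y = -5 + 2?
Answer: -1/9748 ≈ -0.00010259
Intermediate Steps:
Y = -3
t = 3 (t = -9 - (6 - 2)*(-3) = -9 - 4*(-3) = -9 - 1*(-12) = -9 + 12 = 3)
h(g) = 9 + g
1/(-9760 + h(t)) = 1/(-9760 + (9 + 3)) = 1/(-9760 + 12) = 1/(-9748) = -1/9748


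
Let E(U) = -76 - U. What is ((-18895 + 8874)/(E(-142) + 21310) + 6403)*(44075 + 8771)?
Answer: 3616265176461/10688 ≈ 3.3835e+8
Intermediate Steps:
((-18895 + 8874)/(E(-142) + 21310) + 6403)*(44075 + 8771) = ((-18895 + 8874)/((-76 - 1*(-142)) + 21310) + 6403)*(44075 + 8771) = (-10021/((-76 + 142) + 21310) + 6403)*52846 = (-10021/(66 + 21310) + 6403)*52846 = (-10021/21376 + 6403)*52846 = (136860507/21376)*52846 = 3616265176461/10688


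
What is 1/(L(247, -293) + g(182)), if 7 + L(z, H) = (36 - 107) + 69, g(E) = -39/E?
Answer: -14/129 ≈ -0.10853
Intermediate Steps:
L(z, H) = -9 (L(z, H) = -7 + ((36 - 107) + 69) = -7 + (-71 + 69) = -7 - 2 = -9)
1/(L(247, -293) + g(182)) = 1/(-9 - 39/182) = 1/(-9 - 39*1/182) = 1/(-9 - 3/14) = 1/(-129/14) = -14/129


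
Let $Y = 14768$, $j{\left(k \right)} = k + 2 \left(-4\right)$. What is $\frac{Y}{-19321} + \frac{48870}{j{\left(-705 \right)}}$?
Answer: $- \frac{954746854}{13775873} \approx -69.306$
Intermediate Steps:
$j{\left(k \right)} = -8 + k$ ($j{\left(k \right)} = k - 8 = -8 + k$)
$\frac{Y}{-19321} + \frac{48870}{j{\left(-705 \right)}} = \frac{14768}{-19321} + \frac{48870}{-8 - 705} = 14768 \left(- \frac{1}{19321}\right) + \frac{48870}{-713} = - \frac{14768}{19321} + 48870 \left(- \frac{1}{713}\right) = - \frac{14768}{19321} - \frac{48870}{713} = - \frac{954746854}{13775873}$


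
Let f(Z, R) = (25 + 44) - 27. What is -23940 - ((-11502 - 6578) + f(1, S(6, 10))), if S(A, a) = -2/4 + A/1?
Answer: -5902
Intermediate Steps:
S(A, a) = -1/2 + A (S(A, a) = -2*1/4 + A*1 = -1/2 + A)
f(Z, R) = 42 (f(Z, R) = 69 - 27 = 42)
-23940 - ((-11502 - 6578) + f(1, S(6, 10))) = -23940 - ((-11502 - 6578) + 42) = -23940 - (-18080 + 42) = -23940 - 1*(-18038) = -23940 + 18038 = -5902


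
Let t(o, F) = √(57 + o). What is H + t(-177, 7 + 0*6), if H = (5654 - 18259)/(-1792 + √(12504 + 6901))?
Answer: 22588160/3191859 + 12605*√19405/3191859 + 2*I*√30 ≈ 7.6269 + 10.954*I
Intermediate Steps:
H = -12605/(-1792 + √19405) ≈ 7.6269
H + t(-177, 7 + 0*6) = (22588160/3191859 + 12605*√19405/3191859) + √(57 - 177) = (22588160/3191859 + 12605*√19405/3191859) + √(-120) = (22588160/3191859 + 12605*√19405/3191859) + 2*I*√30 = 22588160/3191859 + 12605*√19405/3191859 + 2*I*√30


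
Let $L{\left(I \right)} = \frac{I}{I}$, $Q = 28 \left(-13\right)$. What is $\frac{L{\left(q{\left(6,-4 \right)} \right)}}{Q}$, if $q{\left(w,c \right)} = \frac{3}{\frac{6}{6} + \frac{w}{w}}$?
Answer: $- \frac{1}{364} \approx -0.0027473$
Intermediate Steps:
$q{\left(w,c \right)} = \frac{3}{2}$ ($q{\left(w,c \right)} = \frac{3}{6 \cdot \frac{1}{6} + 1} = \frac{3}{1 + 1} = \frac{3}{2}$)
$Q = -364$
$L{\left(I \right)} = 1$
$\frac{L{\left(q{\left(6,-4 \right)} \right)}}{Q} = 1 \frac{1}{-364} = 1 \left(- \frac{1}{364}\right) = - \frac{1}{364}$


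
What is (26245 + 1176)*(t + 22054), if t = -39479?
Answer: -477810925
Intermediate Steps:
(26245 + 1176)*(t + 22054) = (26245 + 1176)*(-39479 + 22054) = 27421*(-17425) = -477810925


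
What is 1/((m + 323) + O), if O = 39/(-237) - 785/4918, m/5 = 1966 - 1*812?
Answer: 388522/2367138597 ≈ 0.00016413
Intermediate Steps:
m = 5770 (m = 5*(1966 - 1*812) = 5*(1966 - 812) = 5*1154 = 5770)
O = -125949/388522 (O = 39*(-1/237) - 785*1/4918 = -13/79 - 785/4918 = -125949/388522 ≈ -0.32417)
1/((m + 323) + O) = 1/((5770 + 323) - 125949/388522) = 1/(6093 - 125949/388522) = 1/(2367138597/388522) = 388522/2367138597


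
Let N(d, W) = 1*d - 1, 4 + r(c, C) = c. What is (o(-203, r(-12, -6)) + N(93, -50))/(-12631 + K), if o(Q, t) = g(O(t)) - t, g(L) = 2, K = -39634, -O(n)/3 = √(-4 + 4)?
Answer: -22/10453 ≈ -0.0021047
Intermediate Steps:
O(n) = 0 (O(n) = -3*√(-4 + 4) = -3*√0 = -3*0 = 0)
r(c, C) = -4 + c
o(Q, t) = 2 - t
N(d, W) = -1 + d (N(d, W) = d - 1 = -1 + d)
(o(-203, r(-12, -6)) + N(93, -50))/(-12631 + K) = ((2 - (-4 - 12)) + (-1 + 93))/(-12631 - 39634) = ((2 - 1*(-16)) + 92)/(-52265) = ((2 + 16) + 92)*(-1/52265) = (18 + 92)*(-1/52265) = 110*(-1/52265) = -22/10453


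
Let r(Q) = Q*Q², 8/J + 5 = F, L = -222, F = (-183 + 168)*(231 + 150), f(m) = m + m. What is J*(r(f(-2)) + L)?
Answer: ⅖ ≈ 0.40000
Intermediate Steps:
f(m) = 2*m
F = -5715 (F = -15*381 = -5715)
J = -1/715 (J = 8/(-5 - 5715) = 8/(-5720) = 8*(-1/5720) = -1/715 ≈ -0.0013986)
r(Q) = Q³
J*(r(f(-2)) + L) = -((2*(-2))³ - 222)/715 = -((-4)³ - 222)/715 = -(-64 - 222)/715 = -1/715*(-286) = ⅖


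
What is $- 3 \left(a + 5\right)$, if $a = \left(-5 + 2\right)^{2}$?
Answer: $-42$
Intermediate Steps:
$a = 9$ ($a = \left(-3\right)^{2} = 9$)
$- 3 \left(a + 5\right) = - 3 \left(9 + 5\right) = \left(-3\right) 14 = -42$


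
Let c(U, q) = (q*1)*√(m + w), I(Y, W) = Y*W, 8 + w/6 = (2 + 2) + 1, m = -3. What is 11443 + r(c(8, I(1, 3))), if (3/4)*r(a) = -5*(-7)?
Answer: 34469/3 ≈ 11490.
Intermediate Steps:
w = -18 (w = -48 + 6*((2 + 2) + 1) = -48 + 6*(4 + 1) = -48 + 6*5 = -48 + 30 = -18)
I(Y, W) = W*Y
c(U, q) = I*q*√21 (c(U, q) = (q*1)*√(-3 - 18) = q*√(-21) = q*(I*√21) = I*q*√21)
r(a) = 140/3 (r(a) = 4*(-5*(-7))/3 = (4/3)*35 = 140/3)
11443 + r(c(8, I(1, 3))) = 11443 + 140/3 = 34469/3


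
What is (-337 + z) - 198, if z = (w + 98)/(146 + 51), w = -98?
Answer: -535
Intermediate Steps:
z = 0 (z = (-98 + 98)/(146 + 51) = 0/197 = 0*(1/197) = 0)
(-337 + z) - 198 = (-337 + 0) - 198 = -337 - 198 = -535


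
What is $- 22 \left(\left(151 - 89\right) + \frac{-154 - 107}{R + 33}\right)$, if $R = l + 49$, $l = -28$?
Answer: $- \frac{3773}{3} \approx -1257.7$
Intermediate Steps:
$R = 21$ ($R = -28 + 49 = 21$)
$- 22 \left(\left(151 - 89\right) + \frac{-154 - 107}{R + 33}\right) = - 22 \left(\left(151 - 89\right) + \frac{-154 - 107}{21 + 33}\right) = - 22 \left(62 - \frac{261}{54}\right) = - 22 \left(62 - \frac{29}{6}\right) = \left(-22\right) \frac{343}{6} = - \frac{3773}{3}$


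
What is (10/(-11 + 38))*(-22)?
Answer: -220/27 ≈ -8.1481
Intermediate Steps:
(10/(-11 + 38))*(-22) = (10/27)*(-22) = -220/27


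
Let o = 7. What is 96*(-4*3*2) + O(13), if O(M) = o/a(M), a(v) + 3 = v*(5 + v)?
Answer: -76031/33 ≈ -2304.0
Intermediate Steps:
a(v) = -3 + v*(5 + v)
O(M) = 7/(-3 + M**2 + 5*M)
96*(-4*3*2) + O(13) = 96*(-4*3*2) + 7/(-3 + 13**2 + 5*13) = 96*(-12*2) + 7/(-3 + 169 + 65) = 96*(-24) + 7/231 = -2304 + 7*(1/231) = -2304 + 1/33 = -76031/33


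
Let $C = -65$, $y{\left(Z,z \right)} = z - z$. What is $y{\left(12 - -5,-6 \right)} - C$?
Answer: $65$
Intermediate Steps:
$y{\left(Z,z \right)} = 0$
$y{\left(12 - -5,-6 \right)} - C = 0 - -65 = 0 + 65 = 65$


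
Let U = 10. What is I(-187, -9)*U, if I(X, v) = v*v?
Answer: 810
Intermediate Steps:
I(X, v) = v**2
I(-187, -9)*U = (-9)**2*10 = 81*10 = 810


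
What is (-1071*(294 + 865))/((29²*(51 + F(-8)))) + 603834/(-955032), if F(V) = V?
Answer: -201217860865/5756137036 ≈ -34.957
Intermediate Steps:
(-1071*(294 + 865))/((29²*(51 + F(-8)))) + 603834/(-955032) = (-1071*(294 + 865))/((29²*(51 - 8))) + 603834/(-955032) = (-1071*1159)/((841*43)) + 603834*(-1/955032) = -1241289/36163 - 100639/159172 = -201217860865/5756137036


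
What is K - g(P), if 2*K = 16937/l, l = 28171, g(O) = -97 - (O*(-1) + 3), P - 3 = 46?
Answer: 2890379/56342 ≈ 51.301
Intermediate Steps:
P = 49 (P = 3 + 46 = 49)
g(O) = -100 + O (g(O) = -97 - (-O + 3) = -97 - (3 - O) = -97 + (-3 + O) = -100 + O)
K = 16937/56342 (K = (16937/28171)/2 = (16937*(1/28171))/2 = (½)*(16937/28171) = 16937/56342 ≈ 0.30061)
K - g(P) = 16937/56342 - (-100 + 49) = 16937/56342 - 1*(-51) = 16937/56342 + 51 = 2890379/56342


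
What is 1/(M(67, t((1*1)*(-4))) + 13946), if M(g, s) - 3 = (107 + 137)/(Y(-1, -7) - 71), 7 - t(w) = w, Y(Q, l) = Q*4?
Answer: 75/1045931 ≈ 7.1706e-5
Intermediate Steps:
Y(Q, l) = 4*Q
t(w) = 7 - w
M(g, s) = -19/75 (M(g, s) = 3 + (107 + 137)/(4*(-1) - 71) = 3 + 244/(-4 - 71) = 3 + 244/(-75) = 3 + 244*(-1/75) = 3 - 244/75 = -19/75)
1/(M(67, t((1*1)*(-4))) + 13946) = 1/(-19/75 + 13946) = 1/(1045931/75) = 75/1045931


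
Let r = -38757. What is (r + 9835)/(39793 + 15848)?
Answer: -28922/55641 ≈ -0.51980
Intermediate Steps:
(r + 9835)/(39793 + 15848) = (-38757 + 9835)/(39793 + 15848) = -28922/55641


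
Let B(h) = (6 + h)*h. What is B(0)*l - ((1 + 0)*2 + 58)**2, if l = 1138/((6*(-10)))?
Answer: -3600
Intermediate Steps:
B(h) = h*(6 + h)
l = -569/30 (l = 1138/(-60) = 1138*(-1/60) = -569/30 ≈ -18.967)
B(0)*l - ((1 + 0)*2 + 58)**2 = (0*(6 + 0))*(-569/30) - ((1 + 0)*2 + 58)**2 = (0*6)*(-569/30) - (1*2 + 58)**2 = 0*(-569/30) - (2 + 58)**2 = 0 - 1*60**2 = 0 - 1*3600 = 0 - 3600 = -3600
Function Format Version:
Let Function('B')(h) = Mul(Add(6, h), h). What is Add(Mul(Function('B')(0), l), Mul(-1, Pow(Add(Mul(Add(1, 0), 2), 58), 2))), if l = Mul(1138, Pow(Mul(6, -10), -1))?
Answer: -3600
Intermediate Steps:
Function('B')(h) = Mul(h, Add(6, h))
l = Rational(-569, 30) (l = Mul(1138, Pow(-60, -1)) = Mul(1138, Rational(-1, 60)) = Rational(-569, 30) ≈ -18.967)
Add(Mul(Function('B')(0), l), Mul(-1, Pow(Add(Mul(Add(1, 0), 2), 58), 2))) = Add(Mul(Mul(0, Add(6, 0)), Rational(-569, 30)), Mul(-1, Pow(Add(Mul(Add(1, 0), 2), 58), 2))) = Add(Mul(Mul(0, 6), Rational(-569, 30)), Mul(-1, Pow(Add(Mul(1, 2), 58), 2))) = Add(Mul(0, Rational(-569, 30)), Mul(-1, Pow(Add(2, 58), 2))) = Add(0, Mul(-1, Pow(60, 2))) = Add(0, Mul(-1, 3600)) = Add(0, -3600) = -3600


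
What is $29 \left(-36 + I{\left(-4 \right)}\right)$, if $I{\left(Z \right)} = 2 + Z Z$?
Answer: $-522$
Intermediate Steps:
$I{\left(Z \right)} = 2 + Z^{2}$
$29 \left(-36 + I{\left(-4 \right)}\right) = 29 \left(-36 + \left(2 + \left(-4\right)^{2}\right)\right) = 29 \left(-36 + \left(2 + 16\right)\right) = 29 \left(-36 + 18\right) = 29 \left(-18\right) = -522$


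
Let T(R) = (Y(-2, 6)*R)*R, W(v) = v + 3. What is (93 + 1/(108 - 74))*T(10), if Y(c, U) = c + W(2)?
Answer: 474450/17 ≈ 27909.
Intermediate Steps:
W(v) = 3 + v
Y(c, U) = 5 + c (Y(c, U) = c + (3 + 2) = c + 5 = 5 + c)
T(R) = 3*R² (T(R) = ((5 - 2)*R)*R = (3*R)*R = 3*R²)
(93 + 1/(108 - 74))*T(10) = (93 + 1/(108 - 74))*(3*10²) = (93 + 1/34)*(3*100) = (93 + 1/34)*300 = (3163/34)*300 = 474450/17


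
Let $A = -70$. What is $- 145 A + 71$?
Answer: $10221$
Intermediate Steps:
$- 145 A + 71 = \left(-145\right) \left(-70\right) + 71 = 10150 + 71 = 10221$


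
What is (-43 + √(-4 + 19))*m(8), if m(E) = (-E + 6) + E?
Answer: -258 + 6*√15 ≈ -234.76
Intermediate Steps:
m(E) = 6 (m(E) = (6 - E) + E = 6)
(-43 + √(-4 + 19))*m(8) = (-43 + √(-4 + 19))*6 = (-43 + √15)*6 = -258 + 6*√15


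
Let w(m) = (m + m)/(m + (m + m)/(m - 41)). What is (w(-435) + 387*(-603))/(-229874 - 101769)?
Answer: 55306081/78599391 ≈ 0.70364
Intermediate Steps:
w(m) = 2*m/(m + 2*m/(-41 + m)) (w(m) = (2*m)/(m + (2*m)/(-41 + m)) = (2*m)/(m + 2*m/(-41 + m)) = 2*m/(m + 2*m/(-41 + m)))
(w(-435) + 387*(-603))/(-229874 - 101769) = (2*(-41 - 435)/(-39 - 435) + 387*(-603))/(-229874 - 101769) = (2*(-476)/(-474) - 233361)/(-331643) = (2*(-1/474)*(-476) - 233361)*(-1/331643) = (476/237 - 233361)*(-1/331643) = -55306081/237*(-1/331643) = 55306081/78599391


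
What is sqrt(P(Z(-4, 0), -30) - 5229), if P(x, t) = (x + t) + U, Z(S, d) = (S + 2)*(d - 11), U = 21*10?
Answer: I*sqrt(5027) ≈ 70.901*I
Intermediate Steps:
U = 210
Z(S, d) = (-11 + d)*(2 + S) (Z(S, d) = (2 + S)*(-11 + d) = (-11 + d)*(2 + S))
P(x, t) = 210 + t + x (P(x, t) = (x + t) + 210 = (t + x) + 210 = 210 + t + x)
sqrt(P(Z(-4, 0), -30) - 5229) = sqrt((210 - 30 + (-22 - 11*(-4) + 2*0 - 4*0)) - 5229) = sqrt((210 - 30 + (-22 + 44 + 0 + 0)) - 5229) = sqrt((210 - 30 + 22) - 5229) = sqrt(202 - 5229) = sqrt(-5027) = I*sqrt(5027)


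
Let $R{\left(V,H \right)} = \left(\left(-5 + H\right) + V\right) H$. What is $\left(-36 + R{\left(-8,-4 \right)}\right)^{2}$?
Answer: $1024$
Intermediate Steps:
$R{\left(V,H \right)} = H \left(-5 + H + V\right)$ ($R{\left(V,H \right)} = \left(-5 + H + V\right) H = H \left(-5 + H + V\right)$)
$\left(-36 + R{\left(-8,-4 \right)}\right)^{2} = \left(-36 - 4 \left(-5 - 4 - 8\right)\right)^{2} = \left(-36 - -68\right)^{2} = \left(-36 + 68\right)^{2} = 32^{2} = 1024$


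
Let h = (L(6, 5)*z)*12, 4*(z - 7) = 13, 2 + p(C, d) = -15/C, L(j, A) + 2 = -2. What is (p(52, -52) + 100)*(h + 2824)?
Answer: 2962223/13 ≈ 2.2786e+5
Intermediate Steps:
L(j, A) = -4 (L(j, A) = -2 - 2 = -4)
p(C, d) = -2 - 15/C
z = 41/4 (z = 7 + (¼)*13 = 7 + 13/4 = 41/4 ≈ 10.250)
h = -492 (h = -4*41/4*12 = -41*12 = -492)
(p(52, -52) + 100)*(h + 2824) = ((-2 - 15/52) + 100)*(-492 + 2824) = ((-2 - 15*1/52) + 100)*2332 = ((-2 - 15/52) + 100)*2332 = (-119/52 + 100)*2332 = (5081/52)*2332 = 2962223/13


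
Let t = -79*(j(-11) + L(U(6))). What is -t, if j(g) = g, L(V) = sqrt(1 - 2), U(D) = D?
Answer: -869 + 79*I ≈ -869.0 + 79.0*I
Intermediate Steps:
L(V) = I (L(V) = sqrt(-1) = I)
t = 869 - 79*I (t = -79*(-11 + I) = 869 - 79*I ≈ 869.0 - 79.0*I)
-t = -(869 - 79*I) = -869 + 79*I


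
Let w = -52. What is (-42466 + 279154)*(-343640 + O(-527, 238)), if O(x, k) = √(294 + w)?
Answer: -81335464320 + 2603568*√2 ≈ -8.1332e+10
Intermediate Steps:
O(x, k) = 11*√2 (O(x, k) = √(294 - 52) = √242 = 11*√2)
(-42466 + 279154)*(-343640 + O(-527, 238)) = (-42466 + 279154)*(-343640 + 11*√2) = 236688*(-343640 + 11*√2) = -81335464320 + 2603568*√2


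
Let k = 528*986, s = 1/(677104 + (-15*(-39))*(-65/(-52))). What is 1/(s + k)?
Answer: 2711341/1411545815332 ≈ 1.9208e-6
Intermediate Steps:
s = 4/2711341 (s = 1/(677104 + 585*(-65*(-1/52))) = 1/(677104 + 585*(5/4)) = 1/(677104 + 2925/4) = 1/(2711341/4) = 4/2711341 ≈ 1.4753e-6)
k = 520608
1/(s + k) = 1/(4/2711341 + 520608) = 1/(1411545815332/2711341) = 2711341/1411545815332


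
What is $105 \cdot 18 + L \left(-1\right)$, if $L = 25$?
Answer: $1865$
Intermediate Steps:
$105 \cdot 18 + L \left(-1\right) = 105 \cdot 18 + 25 \left(-1\right) = 1890 - 25 = 1865$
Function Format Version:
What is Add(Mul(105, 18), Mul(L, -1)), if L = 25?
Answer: 1865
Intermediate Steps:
Add(Mul(105, 18), Mul(L, -1)) = Add(Mul(105, 18), Mul(25, -1)) = Add(1890, -25) = 1865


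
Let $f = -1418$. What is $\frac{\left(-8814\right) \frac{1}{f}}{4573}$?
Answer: $\frac{4407}{3242257} \approx 0.0013592$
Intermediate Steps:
$\frac{\left(-8814\right) \frac{1}{f}}{4573} = \frac{\left(-8814\right) \frac{1}{-1418}}{4573} = \left(-8814\right) \left(- \frac{1}{1418}\right) \frac{1}{4573} = \frac{4407}{709} \cdot \frac{1}{4573} = \frac{4407}{3242257}$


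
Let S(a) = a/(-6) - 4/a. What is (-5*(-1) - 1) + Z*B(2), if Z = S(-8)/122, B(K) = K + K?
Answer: 743/183 ≈ 4.0601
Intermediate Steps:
S(a) = -4/a - a/6 (S(a) = a*(-1/6) - 4/a = -a/6 - 4/a = -4/a - a/6)
B(K) = 2*K
Z = 11/732 (Z = (-4/(-8) - 1/6*(-8))/122 = (-4*(-1/8) + 4/3)*(1/122) = (1/2 + 4/3)*(1/122) = (11/6)*(1/122) = 11/732 ≈ 0.015027)
(-5*(-1) - 1) + Z*B(2) = (-5*(-1) - 1) + 11*(2*2)/732 = (5 - 1) + (11/732)*4 = 4 + 11/183 = 743/183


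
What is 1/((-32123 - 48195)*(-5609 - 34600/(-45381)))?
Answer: 6483/2920218240346 ≈ 2.2200e-9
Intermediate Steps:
1/((-32123 - 48195)*(-5609 - 34600/(-45381))) = 1/(-80318*(-5609 - 34600*(-1/45381))) = 1/(-80318*(-5609 + 34600/45381)) = 1/(-80318*(-254507429/45381)) = 1/(2920218240346/6483) = 6483/2920218240346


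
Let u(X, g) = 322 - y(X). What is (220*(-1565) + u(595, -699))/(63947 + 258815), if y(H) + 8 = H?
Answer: -344565/322762 ≈ -1.0676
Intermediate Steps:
y(H) = -8 + H
u(X, g) = 330 - X (u(X, g) = 322 - (-8 + X) = 322 + (8 - X) = 330 - X)
(220*(-1565) + u(595, -699))/(63947 + 258815) = (220*(-1565) + (330 - 1*595))/(63947 + 258815) = (-344300 + (330 - 595))/322762 = (-344300 - 265)*(1/322762) = -344565*1/322762 = -344565/322762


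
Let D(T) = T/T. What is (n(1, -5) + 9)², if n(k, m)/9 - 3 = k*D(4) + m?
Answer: 0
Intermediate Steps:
D(T) = 1
n(k, m) = 27 + 9*k + 9*m (n(k, m) = 27 + 9*(k*1 + m) = 27 + 9*(k + m) = 27 + (9*k + 9*m) = 27 + 9*k + 9*m)
(n(1, -5) + 9)² = ((27 + 9*1 + 9*(-5)) + 9)² = ((27 + 9 - 45) + 9)² = (-9 + 9)² = 0² = 0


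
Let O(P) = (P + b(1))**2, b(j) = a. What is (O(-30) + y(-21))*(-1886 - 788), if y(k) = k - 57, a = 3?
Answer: -1740774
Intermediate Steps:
b(j) = 3
y(k) = -57 + k
O(P) = (3 + P)**2 (O(P) = (P + 3)**2 = (3 + P)**2)
(O(-30) + y(-21))*(-1886 - 788) = ((3 - 30)**2 + (-57 - 21))*(-1886 - 788) = ((-27)**2 - 78)*(-2674) = (729 - 78)*(-2674) = 651*(-2674) = -1740774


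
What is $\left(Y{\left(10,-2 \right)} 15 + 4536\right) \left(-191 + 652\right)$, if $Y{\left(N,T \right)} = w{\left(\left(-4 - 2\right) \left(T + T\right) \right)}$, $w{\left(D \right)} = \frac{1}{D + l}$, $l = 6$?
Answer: $\frac{4182653}{2} \approx 2.0913 \cdot 10^{6}$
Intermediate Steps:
$w{\left(D \right)} = \frac{1}{6 + D}$ ($w{\left(D \right)} = \frac{1}{D + 6} = \frac{1}{6 + D}$)
$Y{\left(N,T \right)} = \frac{1}{6 - 12 T}$ ($Y{\left(N,T \right)} = \frac{1}{6 + \left(-4 - 2\right) \left(T + T\right)} = \frac{1}{6 - 6 \cdot 2 T} = \frac{1}{6 - 12 T}$)
$\left(Y{\left(10,-2 \right)} 15 + 4536\right) \left(-191 + 652\right) = \left(- \frac{1}{-6 + 12 \left(-2\right)} 15 + 4536\right) \left(-191 + 652\right) = \left(- \frac{1}{-6 - 24} \cdot 15 + 4536\right) 461 = \left(- \frac{1}{-30} \cdot 15 + 4536\right) 461 = \left(\left(-1\right) \left(- \frac{1}{30}\right) 15 + 4536\right) 461 = \left(\frac{1}{30} \cdot 15 + 4536\right) 461 = \left(\frac{1}{2} + 4536\right) 461 = \frac{9073}{2} \cdot 461 = \frac{4182653}{2}$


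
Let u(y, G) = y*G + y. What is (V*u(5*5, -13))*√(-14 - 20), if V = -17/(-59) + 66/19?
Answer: -1265100*I*√34/1121 ≈ -6580.5*I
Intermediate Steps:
V = 4217/1121 (V = -17*(-1/59) + 66*(1/19) = 17/59 + 66/19 = 4217/1121 ≈ 3.7618)
u(y, G) = y + G*y (u(y, G) = G*y + y = y + G*y)
(V*u(5*5, -13))*√(-14 - 20) = (4217*((5*5)*(1 - 13))/1121)*√(-14 - 20) = (4217*(25*(-12))/1121)*√(-34) = ((4217/1121)*(-300))*(I*√34) = -1265100*I*√34/1121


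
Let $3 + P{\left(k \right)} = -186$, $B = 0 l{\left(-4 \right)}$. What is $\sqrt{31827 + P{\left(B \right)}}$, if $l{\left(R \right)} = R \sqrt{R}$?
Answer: $\sqrt{31638} \approx 177.87$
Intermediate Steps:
$l{\left(R \right)} = R^{\frac{3}{2}}$
$B = 0$ ($B = 0 \left(-4\right)^{\frac{3}{2}} = 0 \left(- 8 i\right) = 0$)
$P{\left(k \right)} = -189$ ($P{\left(k \right)} = -3 - 186 = -189$)
$\sqrt{31827 + P{\left(B \right)}} = \sqrt{31827 - 189} = \sqrt{31638}$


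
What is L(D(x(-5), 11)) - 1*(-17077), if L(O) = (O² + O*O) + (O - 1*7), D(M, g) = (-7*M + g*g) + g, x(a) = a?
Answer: 73015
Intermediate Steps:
D(M, g) = g + g² - 7*M (D(M, g) = (-7*M + g²) + g = (g² - 7*M) + g = g + g² - 7*M)
L(O) = -7 + O + 2*O² (L(O) = (O² + O²) + (O - 7) = 2*O² + (-7 + O) = -7 + O + 2*O²)
L(D(x(-5), 11)) - 1*(-17077) = (-7 + (11 + 11² - 7*(-5)) + 2*(11 + 11² - 7*(-5))²) - 1*(-17077) = (-7 + (11 + 121 + 35) + 2*(11 + 121 + 35)²) + 17077 = (-7 + 167 + 2*167²) + 17077 = (-7 + 167 + 2*27889) + 17077 = (-7 + 167 + 55778) + 17077 = 55938 + 17077 = 73015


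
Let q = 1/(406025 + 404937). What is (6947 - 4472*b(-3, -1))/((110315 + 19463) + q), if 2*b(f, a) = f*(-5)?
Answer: -21565912466/105245026437 ≈ -0.20491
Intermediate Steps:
b(f, a) = -5*f/2 (b(f, a) = (f*(-5))/2 = (-5*f)/2 = -5*f/2)
q = 1/810962 ≈ 1.2331e-6
(6947 - 4472*b(-3, -1))/((110315 + 19463) + q) = (6947 - (-11180)*(-3))/((110315 + 19463) + 1/810962) = (6947 - 4472*15/2)/(129778 + 1/810962) = (6947 - 33540)/(105245026437/810962) = -26593*810962/105245026437 = -21565912466/105245026437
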